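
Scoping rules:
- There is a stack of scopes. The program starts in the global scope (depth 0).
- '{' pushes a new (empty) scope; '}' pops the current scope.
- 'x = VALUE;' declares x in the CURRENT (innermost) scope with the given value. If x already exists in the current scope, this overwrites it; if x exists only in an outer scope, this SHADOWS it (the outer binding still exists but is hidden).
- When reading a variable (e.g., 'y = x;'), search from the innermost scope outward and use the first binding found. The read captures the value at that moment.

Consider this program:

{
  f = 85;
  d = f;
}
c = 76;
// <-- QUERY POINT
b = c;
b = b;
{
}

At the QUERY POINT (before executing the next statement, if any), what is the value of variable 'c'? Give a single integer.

Answer: 76

Derivation:
Step 1: enter scope (depth=1)
Step 2: declare f=85 at depth 1
Step 3: declare d=(read f)=85 at depth 1
Step 4: exit scope (depth=0)
Step 5: declare c=76 at depth 0
Visible at query point: c=76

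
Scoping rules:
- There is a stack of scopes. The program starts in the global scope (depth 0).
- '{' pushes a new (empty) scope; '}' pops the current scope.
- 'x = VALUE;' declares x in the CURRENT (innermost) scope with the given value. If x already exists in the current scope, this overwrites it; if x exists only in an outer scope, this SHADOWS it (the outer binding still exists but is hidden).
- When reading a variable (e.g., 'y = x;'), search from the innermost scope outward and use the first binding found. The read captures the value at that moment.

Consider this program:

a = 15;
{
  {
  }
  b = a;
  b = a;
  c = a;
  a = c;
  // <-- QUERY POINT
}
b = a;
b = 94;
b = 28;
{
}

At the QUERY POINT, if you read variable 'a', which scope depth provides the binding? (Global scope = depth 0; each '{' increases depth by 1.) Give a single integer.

Step 1: declare a=15 at depth 0
Step 2: enter scope (depth=1)
Step 3: enter scope (depth=2)
Step 4: exit scope (depth=1)
Step 5: declare b=(read a)=15 at depth 1
Step 6: declare b=(read a)=15 at depth 1
Step 7: declare c=(read a)=15 at depth 1
Step 8: declare a=(read c)=15 at depth 1
Visible at query point: a=15 b=15 c=15

Answer: 1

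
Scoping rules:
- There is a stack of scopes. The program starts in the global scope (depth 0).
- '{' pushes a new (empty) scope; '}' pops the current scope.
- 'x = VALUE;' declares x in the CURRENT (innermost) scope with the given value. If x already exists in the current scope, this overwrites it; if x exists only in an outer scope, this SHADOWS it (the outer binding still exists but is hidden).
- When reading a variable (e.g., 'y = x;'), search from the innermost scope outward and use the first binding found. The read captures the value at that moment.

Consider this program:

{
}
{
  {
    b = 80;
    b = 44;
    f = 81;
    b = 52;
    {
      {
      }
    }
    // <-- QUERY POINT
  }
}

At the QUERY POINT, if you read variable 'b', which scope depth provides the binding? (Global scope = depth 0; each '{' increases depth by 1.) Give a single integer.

Step 1: enter scope (depth=1)
Step 2: exit scope (depth=0)
Step 3: enter scope (depth=1)
Step 4: enter scope (depth=2)
Step 5: declare b=80 at depth 2
Step 6: declare b=44 at depth 2
Step 7: declare f=81 at depth 2
Step 8: declare b=52 at depth 2
Step 9: enter scope (depth=3)
Step 10: enter scope (depth=4)
Step 11: exit scope (depth=3)
Step 12: exit scope (depth=2)
Visible at query point: b=52 f=81

Answer: 2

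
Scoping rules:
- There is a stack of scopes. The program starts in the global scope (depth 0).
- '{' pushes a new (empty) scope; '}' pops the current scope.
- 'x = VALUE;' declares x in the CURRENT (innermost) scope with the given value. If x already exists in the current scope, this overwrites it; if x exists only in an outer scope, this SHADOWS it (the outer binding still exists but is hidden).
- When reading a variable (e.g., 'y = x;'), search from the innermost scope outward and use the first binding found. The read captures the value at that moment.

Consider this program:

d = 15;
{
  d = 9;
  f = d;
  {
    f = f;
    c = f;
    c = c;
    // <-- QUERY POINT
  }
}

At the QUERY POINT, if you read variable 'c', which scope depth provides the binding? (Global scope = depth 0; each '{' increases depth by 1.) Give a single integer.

Step 1: declare d=15 at depth 0
Step 2: enter scope (depth=1)
Step 3: declare d=9 at depth 1
Step 4: declare f=(read d)=9 at depth 1
Step 5: enter scope (depth=2)
Step 6: declare f=(read f)=9 at depth 2
Step 7: declare c=(read f)=9 at depth 2
Step 8: declare c=(read c)=9 at depth 2
Visible at query point: c=9 d=9 f=9

Answer: 2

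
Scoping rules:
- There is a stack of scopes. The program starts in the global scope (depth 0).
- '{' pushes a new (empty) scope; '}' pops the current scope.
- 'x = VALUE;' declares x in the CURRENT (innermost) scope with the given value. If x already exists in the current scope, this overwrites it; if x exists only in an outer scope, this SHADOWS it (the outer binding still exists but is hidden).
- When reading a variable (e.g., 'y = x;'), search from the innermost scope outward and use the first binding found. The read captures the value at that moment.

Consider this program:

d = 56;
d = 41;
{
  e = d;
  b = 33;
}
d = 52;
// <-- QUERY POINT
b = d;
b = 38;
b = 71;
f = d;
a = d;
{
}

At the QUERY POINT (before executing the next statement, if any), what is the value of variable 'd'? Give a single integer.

Answer: 52

Derivation:
Step 1: declare d=56 at depth 0
Step 2: declare d=41 at depth 0
Step 3: enter scope (depth=1)
Step 4: declare e=(read d)=41 at depth 1
Step 5: declare b=33 at depth 1
Step 6: exit scope (depth=0)
Step 7: declare d=52 at depth 0
Visible at query point: d=52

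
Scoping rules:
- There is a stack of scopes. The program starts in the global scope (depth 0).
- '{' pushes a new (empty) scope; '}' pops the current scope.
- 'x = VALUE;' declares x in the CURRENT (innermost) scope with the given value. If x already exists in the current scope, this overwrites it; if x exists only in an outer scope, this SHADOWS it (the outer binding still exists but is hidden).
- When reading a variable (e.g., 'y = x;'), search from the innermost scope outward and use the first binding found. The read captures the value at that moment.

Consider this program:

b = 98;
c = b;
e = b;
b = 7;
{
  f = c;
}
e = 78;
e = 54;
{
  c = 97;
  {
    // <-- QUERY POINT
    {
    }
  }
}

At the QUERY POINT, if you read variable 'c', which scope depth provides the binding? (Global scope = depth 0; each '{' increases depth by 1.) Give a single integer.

Step 1: declare b=98 at depth 0
Step 2: declare c=(read b)=98 at depth 0
Step 3: declare e=(read b)=98 at depth 0
Step 4: declare b=7 at depth 0
Step 5: enter scope (depth=1)
Step 6: declare f=(read c)=98 at depth 1
Step 7: exit scope (depth=0)
Step 8: declare e=78 at depth 0
Step 9: declare e=54 at depth 0
Step 10: enter scope (depth=1)
Step 11: declare c=97 at depth 1
Step 12: enter scope (depth=2)
Visible at query point: b=7 c=97 e=54

Answer: 1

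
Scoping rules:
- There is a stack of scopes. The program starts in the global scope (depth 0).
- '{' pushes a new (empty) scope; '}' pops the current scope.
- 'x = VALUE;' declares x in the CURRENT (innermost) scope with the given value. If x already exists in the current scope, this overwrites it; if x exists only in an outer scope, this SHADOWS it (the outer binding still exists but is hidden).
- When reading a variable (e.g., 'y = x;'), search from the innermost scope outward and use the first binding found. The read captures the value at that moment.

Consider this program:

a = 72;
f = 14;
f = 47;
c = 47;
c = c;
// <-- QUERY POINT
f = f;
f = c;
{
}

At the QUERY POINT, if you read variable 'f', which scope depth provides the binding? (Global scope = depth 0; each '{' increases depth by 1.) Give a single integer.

Answer: 0

Derivation:
Step 1: declare a=72 at depth 0
Step 2: declare f=14 at depth 0
Step 3: declare f=47 at depth 0
Step 4: declare c=47 at depth 0
Step 5: declare c=(read c)=47 at depth 0
Visible at query point: a=72 c=47 f=47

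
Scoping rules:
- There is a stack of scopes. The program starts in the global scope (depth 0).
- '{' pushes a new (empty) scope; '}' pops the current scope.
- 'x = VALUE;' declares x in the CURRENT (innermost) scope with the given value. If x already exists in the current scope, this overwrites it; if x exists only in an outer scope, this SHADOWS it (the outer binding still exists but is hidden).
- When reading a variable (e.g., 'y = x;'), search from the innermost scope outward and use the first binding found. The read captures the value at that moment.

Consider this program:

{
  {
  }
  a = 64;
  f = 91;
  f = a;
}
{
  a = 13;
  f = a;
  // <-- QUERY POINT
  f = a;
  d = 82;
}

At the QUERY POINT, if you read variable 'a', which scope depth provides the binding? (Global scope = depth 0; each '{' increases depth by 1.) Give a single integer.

Step 1: enter scope (depth=1)
Step 2: enter scope (depth=2)
Step 3: exit scope (depth=1)
Step 4: declare a=64 at depth 1
Step 5: declare f=91 at depth 1
Step 6: declare f=(read a)=64 at depth 1
Step 7: exit scope (depth=0)
Step 8: enter scope (depth=1)
Step 9: declare a=13 at depth 1
Step 10: declare f=(read a)=13 at depth 1
Visible at query point: a=13 f=13

Answer: 1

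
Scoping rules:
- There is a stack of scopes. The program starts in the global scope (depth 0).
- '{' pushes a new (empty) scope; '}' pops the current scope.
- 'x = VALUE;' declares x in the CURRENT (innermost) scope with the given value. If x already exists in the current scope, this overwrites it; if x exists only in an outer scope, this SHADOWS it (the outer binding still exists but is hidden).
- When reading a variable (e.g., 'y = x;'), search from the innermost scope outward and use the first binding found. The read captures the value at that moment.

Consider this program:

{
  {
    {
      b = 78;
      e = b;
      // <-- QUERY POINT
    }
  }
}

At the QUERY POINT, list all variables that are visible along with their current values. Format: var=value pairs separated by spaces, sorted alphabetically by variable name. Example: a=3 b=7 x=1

Answer: b=78 e=78

Derivation:
Step 1: enter scope (depth=1)
Step 2: enter scope (depth=2)
Step 3: enter scope (depth=3)
Step 4: declare b=78 at depth 3
Step 5: declare e=(read b)=78 at depth 3
Visible at query point: b=78 e=78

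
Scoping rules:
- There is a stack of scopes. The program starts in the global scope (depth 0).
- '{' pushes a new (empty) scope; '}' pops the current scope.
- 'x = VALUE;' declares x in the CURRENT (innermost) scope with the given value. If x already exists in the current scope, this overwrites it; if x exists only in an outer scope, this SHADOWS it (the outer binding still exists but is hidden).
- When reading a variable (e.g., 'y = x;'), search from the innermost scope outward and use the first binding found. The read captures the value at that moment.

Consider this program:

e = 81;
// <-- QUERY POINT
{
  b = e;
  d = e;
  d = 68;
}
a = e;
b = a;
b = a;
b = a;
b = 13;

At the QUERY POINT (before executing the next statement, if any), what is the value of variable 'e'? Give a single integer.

Answer: 81

Derivation:
Step 1: declare e=81 at depth 0
Visible at query point: e=81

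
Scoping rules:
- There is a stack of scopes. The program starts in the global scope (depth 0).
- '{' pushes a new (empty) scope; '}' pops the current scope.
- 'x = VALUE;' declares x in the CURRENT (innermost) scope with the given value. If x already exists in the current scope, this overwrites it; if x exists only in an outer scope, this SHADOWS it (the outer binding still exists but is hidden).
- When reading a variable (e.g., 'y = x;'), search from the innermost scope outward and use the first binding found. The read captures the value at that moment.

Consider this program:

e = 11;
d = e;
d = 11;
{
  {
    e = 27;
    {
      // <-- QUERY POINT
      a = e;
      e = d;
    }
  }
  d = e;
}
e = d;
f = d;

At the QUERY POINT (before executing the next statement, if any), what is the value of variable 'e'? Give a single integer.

Answer: 27

Derivation:
Step 1: declare e=11 at depth 0
Step 2: declare d=(read e)=11 at depth 0
Step 3: declare d=11 at depth 0
Step 4: enter scope (depth=1)
Step 5: enter scope (depth=2)
Step 6: declare e=27 at depth 2
Step 7: enter scope (depth=3)
Visible at query point: d=11 e=27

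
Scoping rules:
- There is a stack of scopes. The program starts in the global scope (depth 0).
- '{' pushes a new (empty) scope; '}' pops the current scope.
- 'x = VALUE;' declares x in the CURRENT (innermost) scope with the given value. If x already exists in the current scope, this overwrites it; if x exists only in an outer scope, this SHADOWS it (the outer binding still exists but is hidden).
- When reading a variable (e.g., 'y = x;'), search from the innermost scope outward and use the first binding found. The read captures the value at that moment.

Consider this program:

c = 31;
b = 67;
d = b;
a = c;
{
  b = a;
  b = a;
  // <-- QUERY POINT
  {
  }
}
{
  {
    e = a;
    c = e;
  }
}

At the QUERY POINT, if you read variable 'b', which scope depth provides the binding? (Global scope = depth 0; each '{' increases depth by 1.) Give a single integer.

Step 1: declare c=31 at depth 0
Step 2: declare b=67 at depth 0
Step 3: declare d=(read b)=67 at depth 0
Step 4: declare a=(read c)=31 at depth 0
Step 5: enter scope (depth=1)
Step 6: declare b=(read a)=31 at depth 1
Step 7: declare b=(read a)=31 at depth 1
Visible at query point: a=31 b=31 c=31 d=67

Answer: 1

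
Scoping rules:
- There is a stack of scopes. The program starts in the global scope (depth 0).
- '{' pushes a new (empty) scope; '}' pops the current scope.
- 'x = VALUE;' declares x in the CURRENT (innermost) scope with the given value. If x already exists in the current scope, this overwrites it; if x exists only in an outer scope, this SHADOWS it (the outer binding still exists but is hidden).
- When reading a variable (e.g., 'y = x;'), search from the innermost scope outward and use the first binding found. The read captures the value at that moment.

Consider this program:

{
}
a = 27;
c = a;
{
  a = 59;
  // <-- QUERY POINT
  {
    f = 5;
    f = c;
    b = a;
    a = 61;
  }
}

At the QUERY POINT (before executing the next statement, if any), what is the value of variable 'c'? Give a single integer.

Answer: 27

Derivation:
Step 1: enter scope (depth=1)
Step 2: exit scope (depth=0)
Step 3: declare a=27 at depth 0
Step 4: declare c=(read a)=27 at depth 0
Step 5: enter scope (depth=1)
Step 6: declare a=59 at depth 1
Visible at query point: a=59 c=27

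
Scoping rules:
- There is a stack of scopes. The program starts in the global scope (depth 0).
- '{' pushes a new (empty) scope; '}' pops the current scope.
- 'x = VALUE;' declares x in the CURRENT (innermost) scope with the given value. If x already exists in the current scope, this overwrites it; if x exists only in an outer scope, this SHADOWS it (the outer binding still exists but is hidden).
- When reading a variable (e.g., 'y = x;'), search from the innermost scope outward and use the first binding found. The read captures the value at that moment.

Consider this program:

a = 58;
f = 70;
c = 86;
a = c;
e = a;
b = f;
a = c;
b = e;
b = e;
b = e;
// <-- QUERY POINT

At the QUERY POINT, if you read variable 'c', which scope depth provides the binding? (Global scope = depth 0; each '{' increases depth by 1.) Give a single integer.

Answer: 0

Derivation:
Step 1: declare a=58 at depth 0
Step 2: declare f=70 at depth 0
Step 3: declare c=86 at depth 0
Step 4: declare a=(read c)=86 at depth 0
Step 5: declare e=(read a)=86 at depth 0
Step 6: declare b=(read f)=70 at depth 0
Step 7: declare a=(read c)=86 at depth 0
Step 8: declare b=(read e)=86 at depth 0
Step 9: declare b=(read e)=86 at depth 0
Step 10: declare b=(read e)=86 at depth 0
Visible at query point: a=86 b=86 c=86 e=86 f=70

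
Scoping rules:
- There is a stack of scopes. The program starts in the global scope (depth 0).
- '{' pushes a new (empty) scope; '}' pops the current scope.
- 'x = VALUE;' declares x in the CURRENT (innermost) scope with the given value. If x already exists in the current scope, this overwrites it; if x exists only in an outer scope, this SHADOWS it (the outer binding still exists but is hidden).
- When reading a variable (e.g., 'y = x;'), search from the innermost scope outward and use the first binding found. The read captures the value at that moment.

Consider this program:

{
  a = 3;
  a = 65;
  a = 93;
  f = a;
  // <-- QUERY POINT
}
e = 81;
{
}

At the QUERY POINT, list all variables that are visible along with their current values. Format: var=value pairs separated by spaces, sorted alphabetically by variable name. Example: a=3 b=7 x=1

Step 1: enter scope (depth=1)
Step 2: declare a=3 at depth 1
Step 3: declare a=65 at depth 1
Step 4: declare a=93 at depth 1
Step 5: declare f=(read a)=93 at depth 1
Visible at query point: a=93 f=93

Answer: a=93 f=93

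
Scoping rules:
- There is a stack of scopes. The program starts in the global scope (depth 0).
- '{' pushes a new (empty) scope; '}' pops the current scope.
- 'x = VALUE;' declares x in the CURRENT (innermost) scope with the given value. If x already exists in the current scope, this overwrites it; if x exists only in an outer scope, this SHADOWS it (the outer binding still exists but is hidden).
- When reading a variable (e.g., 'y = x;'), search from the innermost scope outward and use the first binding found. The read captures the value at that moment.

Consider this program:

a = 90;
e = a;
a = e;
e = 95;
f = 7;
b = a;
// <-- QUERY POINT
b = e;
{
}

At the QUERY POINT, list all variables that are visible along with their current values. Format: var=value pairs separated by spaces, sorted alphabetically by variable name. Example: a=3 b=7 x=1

Step 1: declare a=90 at depth 0
Step 2: declare e=(read a)=90 at depth 0
Step 3: declare a=(read e)=90 at depth 0
Step 4: declare e=95 at depth 0
Step 5: declare f=7 at depth 0
Step 6: declare b=(read a)=90 at depth 0
Visible at query point: a=90 b=90 e=95 f=7

Answer: a=90 b=90 e=95 f=7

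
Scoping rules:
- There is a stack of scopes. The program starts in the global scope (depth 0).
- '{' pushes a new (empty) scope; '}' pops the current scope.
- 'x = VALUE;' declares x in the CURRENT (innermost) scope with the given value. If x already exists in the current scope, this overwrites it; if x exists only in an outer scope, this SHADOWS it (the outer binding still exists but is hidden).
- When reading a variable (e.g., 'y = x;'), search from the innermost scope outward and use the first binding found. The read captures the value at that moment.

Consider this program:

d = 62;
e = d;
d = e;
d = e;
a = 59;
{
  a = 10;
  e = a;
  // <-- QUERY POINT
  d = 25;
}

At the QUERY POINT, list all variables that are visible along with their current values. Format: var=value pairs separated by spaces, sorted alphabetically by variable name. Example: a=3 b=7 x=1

Step 1: declare d=62 at depth 0
Step 2: declare e=(read d)=62 at depth 0
Step 3: declare d=(read e)=62 at depth 0
Step 4: declare d=(read e)=62 at depth 0
Step 5: declare a=59 at depth 0
Step 6: enter scope (depth=1)
Step 7: declare a=10 at depth 1
Step 8: declare e=(read a)=10 at depth 1
Visible at query point: a=10 d=62 e=10

Answer: a=10 d=62 e=10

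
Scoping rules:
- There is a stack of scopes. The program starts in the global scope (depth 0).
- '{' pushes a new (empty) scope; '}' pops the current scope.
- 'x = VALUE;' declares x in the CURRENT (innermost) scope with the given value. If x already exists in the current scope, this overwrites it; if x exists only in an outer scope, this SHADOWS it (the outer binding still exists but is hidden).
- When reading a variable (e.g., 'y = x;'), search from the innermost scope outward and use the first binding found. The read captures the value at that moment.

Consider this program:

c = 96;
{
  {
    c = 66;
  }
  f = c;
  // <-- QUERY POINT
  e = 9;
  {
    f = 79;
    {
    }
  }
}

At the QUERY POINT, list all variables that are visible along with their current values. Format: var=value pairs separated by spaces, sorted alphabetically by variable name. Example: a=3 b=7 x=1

Answer: c=96 f=96

Derivation:
Step 1: declare c=96 at depth 0
Step 2: enter scope (depth=1)
Step 3: enter scope (depth=2)
Step 4: declare c=66 at depth 2
Step 5: exit scope (depth=1)
Step 6: declare f=(read c)=96 at depth 1
Visible at query point: c=96 f=96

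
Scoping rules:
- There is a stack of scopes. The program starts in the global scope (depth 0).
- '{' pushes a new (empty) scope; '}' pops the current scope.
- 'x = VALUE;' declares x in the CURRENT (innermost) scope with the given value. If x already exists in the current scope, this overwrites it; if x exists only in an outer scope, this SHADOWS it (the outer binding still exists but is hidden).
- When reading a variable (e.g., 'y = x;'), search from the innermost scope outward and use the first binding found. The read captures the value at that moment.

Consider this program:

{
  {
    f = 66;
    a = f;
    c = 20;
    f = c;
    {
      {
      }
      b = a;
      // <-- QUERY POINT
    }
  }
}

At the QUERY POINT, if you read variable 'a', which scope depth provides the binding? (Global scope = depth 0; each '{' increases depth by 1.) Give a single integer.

Step 1: enter scope (depth=1)
Step 2: enter scope (depth=2)
Step 3: declare f=66 at depth 2
Step 4: declare a=(read f)=66 at depth 2
Step 5: declare c=20 at depth 2
Step 6: declare f=(read c)=20 at depth 2
Step 7: enter scope (depth=3)
Step 8: enter scope (depth=4)
Step 9: exit scope (depth=3)
Step 10: declare b=(read a)=66 at depth 3
Visible at query point: a=66 b=66 c=20 f=20

Answer: 2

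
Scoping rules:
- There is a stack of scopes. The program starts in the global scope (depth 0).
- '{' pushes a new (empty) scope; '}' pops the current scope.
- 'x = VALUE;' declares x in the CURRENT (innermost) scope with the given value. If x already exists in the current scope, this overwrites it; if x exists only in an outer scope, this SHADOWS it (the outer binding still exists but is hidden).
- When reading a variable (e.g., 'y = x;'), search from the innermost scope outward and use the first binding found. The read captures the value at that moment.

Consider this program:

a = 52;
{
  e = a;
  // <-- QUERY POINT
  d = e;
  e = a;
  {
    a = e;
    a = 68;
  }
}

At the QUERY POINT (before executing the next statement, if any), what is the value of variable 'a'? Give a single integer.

Step 1: declare a=52 at depth 0
Step 2: enter scope (depth=1)
Step 3: declare e=(read a)=52 at depth 1
Visible at query point: a=52 e=52

Answer: 52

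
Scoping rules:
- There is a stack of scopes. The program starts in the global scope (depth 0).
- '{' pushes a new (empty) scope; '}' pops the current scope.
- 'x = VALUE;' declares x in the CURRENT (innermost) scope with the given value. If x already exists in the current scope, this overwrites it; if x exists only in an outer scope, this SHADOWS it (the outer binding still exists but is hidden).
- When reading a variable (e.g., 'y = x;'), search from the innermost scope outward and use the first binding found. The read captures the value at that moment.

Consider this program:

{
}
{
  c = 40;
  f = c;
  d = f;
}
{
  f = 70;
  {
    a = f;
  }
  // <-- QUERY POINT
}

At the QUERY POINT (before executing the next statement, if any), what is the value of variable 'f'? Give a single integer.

Step 1: enter scope (depth=1)
Step 2: exit scope (depth=0)
Step 3: enter scope (depth=1)
Step 4: declare c=40 at depth 1
Step 5: declare f=(read c)=40 at depth 1
Step 6: declare d=(read f)=40 at depth 1
Step 7: exit scope (depth=0)
Step 8: enter scope (depth=1)
Step 9: declare f=70 at depth 1
Step 10: enter scope (depth=2)
Step 11: declare a=(read f)=70 at depth 2
Step 12: exit scope (depth=1)
Visible at query point: f=70

Answer: 70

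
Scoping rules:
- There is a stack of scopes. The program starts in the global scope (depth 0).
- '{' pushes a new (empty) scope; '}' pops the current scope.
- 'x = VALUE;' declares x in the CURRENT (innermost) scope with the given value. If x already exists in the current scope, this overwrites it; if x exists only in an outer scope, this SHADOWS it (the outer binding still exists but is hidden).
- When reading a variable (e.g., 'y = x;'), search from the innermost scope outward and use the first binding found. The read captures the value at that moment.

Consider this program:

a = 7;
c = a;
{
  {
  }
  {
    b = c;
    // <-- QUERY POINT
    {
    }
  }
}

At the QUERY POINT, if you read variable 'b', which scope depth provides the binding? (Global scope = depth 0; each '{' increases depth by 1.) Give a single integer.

Answer: 2

Derivation:
Step 1: declare a=7 at depth 0
Step 2: declare c=(read a)=7 at depth 0
Step 3: enter scope (depth=1)
Step 4: enter scope (depth=2)
Step 5: exit scope (depth=1)
Step 6: enter scope (depth=2)
Step 7: declare b=(read c)=7 at depth 2
Visible at query point: a=7 b=7 c=7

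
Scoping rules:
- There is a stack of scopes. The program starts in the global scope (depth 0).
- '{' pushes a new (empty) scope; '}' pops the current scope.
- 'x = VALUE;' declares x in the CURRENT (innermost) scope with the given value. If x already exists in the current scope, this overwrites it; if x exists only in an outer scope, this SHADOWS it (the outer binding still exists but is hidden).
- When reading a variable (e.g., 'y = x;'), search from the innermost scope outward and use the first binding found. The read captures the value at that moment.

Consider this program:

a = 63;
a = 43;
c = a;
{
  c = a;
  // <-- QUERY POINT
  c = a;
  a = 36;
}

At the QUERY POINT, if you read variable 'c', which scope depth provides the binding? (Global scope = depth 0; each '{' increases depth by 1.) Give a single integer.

Step 1: declare a=63 at depth 0
Step 2: declare a=43 at depth 0
Step 3: declare c=(read a)=43 at depth 0
Step 4: enter scope (depth=1)
Step 5: declare c=(read a)=43 at depth 1
Visible at query point: a=43 c=43

Answer: 1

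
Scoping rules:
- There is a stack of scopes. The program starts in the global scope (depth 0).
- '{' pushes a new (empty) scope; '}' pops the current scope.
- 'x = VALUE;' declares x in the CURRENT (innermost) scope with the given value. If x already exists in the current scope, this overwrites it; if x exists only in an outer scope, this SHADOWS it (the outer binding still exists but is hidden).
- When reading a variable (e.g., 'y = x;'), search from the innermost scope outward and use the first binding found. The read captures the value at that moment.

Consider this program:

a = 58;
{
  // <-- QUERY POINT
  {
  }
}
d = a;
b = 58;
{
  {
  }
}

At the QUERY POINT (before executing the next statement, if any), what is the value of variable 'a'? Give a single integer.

Step 1: declare a=58 at depth 0
Step 2: enter scope (depth=1)
Visible at query point: a=58

Answer: 58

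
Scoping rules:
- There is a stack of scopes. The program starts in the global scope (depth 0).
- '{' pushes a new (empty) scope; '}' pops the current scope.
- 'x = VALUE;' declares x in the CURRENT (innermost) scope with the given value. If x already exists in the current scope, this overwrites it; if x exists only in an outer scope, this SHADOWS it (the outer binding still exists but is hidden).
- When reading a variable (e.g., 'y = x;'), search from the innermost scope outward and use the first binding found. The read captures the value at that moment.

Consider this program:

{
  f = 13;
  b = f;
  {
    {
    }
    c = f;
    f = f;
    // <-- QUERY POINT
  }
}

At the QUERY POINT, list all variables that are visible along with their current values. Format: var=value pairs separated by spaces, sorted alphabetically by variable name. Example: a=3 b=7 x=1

Step 1: enter scope (depth=1)
Step 2: declare f=13 at depth 1
Step 3: declare b=(read f)=13 at depth 1
Step 4: enter scope (depth=2)
Step 5: enter scope (depth=3)
Step 6: exit scope (depth=2)
Step 7: declare c=(read f)=13 at depth 2
Step 8: declare f=(read f)=13 at depth 2
Visible at query point: b=13 c=13 f=13

Answer: b=13 c=13 f=13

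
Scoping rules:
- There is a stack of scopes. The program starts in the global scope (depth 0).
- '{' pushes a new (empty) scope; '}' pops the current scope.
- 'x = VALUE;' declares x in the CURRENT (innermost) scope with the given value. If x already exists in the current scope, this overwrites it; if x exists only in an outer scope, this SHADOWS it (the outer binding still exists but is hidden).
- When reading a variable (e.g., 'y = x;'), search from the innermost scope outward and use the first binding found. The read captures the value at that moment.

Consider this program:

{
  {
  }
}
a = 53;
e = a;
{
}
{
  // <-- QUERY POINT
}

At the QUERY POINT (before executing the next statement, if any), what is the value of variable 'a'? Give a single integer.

Answer: 53

Derivation:
Step 1: enter scope (depth=1)
Step 2: enter scope (depth=2)
Step 3: exit scope (depth=1)
Step 4: exit scope (depth=0)
Step 5: declare a=53 at depth 0
Step 6: declare e=(read a)=53 at depth 0
Step 7: enter scope (depth=1)
Step 8: exit scope (depth=0)
Step 9: enter scope (depth=1)
Visible at query point: a=53 e=53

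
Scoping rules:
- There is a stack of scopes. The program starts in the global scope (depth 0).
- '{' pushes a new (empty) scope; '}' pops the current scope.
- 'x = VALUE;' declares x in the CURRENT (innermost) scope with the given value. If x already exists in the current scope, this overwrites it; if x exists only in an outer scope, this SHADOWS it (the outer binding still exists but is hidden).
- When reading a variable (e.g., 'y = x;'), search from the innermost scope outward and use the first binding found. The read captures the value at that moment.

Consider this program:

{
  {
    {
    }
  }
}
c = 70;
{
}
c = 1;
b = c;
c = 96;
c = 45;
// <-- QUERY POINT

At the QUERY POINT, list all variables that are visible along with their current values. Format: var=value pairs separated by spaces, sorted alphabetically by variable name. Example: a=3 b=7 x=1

Step 1: enter scope (depth=1)
Step 2: enter scope (depth=2)
Step 3: enter scope (depth=3)
Step 4: exit scope (depth=2)
Step 5: exit scope (depth=1)
Step 6: exit scope (depth=0)
Step 7: declare c=70 at depth 0
Step 8: enter scope (depth=1)
Step 9: exit scope (depth=0)
Step 10: declare c=1 at depth 0
Step 11: declare b=(read c)=1 at depth 0
Step 12: declare c=96 at depth 0
Step 13: declare c=45 at depth 0
Visible at query point: b=1 c=45

Answer: b=1 c=45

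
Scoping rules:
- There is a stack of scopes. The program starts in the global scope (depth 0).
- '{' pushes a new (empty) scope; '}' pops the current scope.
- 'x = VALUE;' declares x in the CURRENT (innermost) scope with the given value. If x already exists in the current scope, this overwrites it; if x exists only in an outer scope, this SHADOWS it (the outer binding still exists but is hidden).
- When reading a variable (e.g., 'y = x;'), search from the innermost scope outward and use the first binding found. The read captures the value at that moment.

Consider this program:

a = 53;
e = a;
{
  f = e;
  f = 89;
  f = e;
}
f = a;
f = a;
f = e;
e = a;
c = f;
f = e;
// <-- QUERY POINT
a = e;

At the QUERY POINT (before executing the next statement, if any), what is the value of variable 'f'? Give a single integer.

Step 1: declare a=53 at depth 0
Step 2: declare e=(read a)=53 at depth 0
Step 3: enter scope (depth=1)
Step 4: declare f=(read e)=53 at depth 1
Step 5: declare f=89 at depth 1
Step 6: declare f=(read e)=53 at depth 1
Step 7: exit scope (depth=0)
Step 8: declare f=(read a)=53 at depth 0
Step 9: declare f=(read a)=53 at depth 0
Step 10: declare f=(read e)=53 at depth 0
Step 11: declare e=(read a)=53 at depth 0
Step 12: declare c=(read f)=53 at depth 0
Step 13: declare f=(read e)=53 at depth 0
Visible at query point: a=53 c=53 e=53 f=53

Answer: 53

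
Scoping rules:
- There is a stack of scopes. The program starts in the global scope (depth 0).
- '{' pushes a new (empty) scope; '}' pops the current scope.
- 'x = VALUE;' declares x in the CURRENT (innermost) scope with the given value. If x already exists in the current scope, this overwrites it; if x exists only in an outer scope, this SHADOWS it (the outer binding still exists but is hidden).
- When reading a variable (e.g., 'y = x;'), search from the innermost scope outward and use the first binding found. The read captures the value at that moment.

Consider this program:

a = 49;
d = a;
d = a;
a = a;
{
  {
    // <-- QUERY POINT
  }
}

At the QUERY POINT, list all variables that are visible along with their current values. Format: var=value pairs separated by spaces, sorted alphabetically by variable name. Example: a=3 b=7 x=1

Step 1: declare a=49 at depth 0
Step 2: declare d=(read a)=49 at depth 0
Step 3: declare d=(read a)=49 at depth 0
Step 4: declare a=(read a)=49 at depth 0
Step 5: enter scope (depth=1)
Step 6: enter scope (depth=2)
Visible at query point: a=49 d=49

Answer: a=49 d=49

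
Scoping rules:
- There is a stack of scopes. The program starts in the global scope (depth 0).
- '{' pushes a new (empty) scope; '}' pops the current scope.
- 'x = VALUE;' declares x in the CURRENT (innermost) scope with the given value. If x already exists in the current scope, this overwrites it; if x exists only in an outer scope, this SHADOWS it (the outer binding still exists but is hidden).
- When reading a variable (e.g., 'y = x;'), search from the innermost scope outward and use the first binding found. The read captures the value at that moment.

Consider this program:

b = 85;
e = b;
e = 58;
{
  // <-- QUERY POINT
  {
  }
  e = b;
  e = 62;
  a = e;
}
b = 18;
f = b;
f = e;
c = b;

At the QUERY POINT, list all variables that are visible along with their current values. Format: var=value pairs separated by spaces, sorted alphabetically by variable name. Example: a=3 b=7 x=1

Step 1: declare b=85 at depth 0
Step 2: declare e=(read b)=85 at depth 0
Step 3: declare e=58 at depth 0
Step 4: enter scope (depth=1)
Visible at query point: b=85 e=58

Answer: b=85 e=58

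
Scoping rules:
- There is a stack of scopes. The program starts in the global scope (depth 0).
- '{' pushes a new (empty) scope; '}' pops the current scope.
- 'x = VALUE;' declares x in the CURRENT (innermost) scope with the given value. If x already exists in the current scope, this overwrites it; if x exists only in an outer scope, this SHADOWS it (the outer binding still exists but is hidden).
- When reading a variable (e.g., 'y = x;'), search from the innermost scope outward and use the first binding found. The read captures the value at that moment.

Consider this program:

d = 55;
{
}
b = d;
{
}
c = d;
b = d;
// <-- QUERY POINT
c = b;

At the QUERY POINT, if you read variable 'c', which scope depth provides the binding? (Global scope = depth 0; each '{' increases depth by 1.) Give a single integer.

Step 1: declare d=55 at depth 0
Step 2: enter scope (depth=1)
Step 3: exit scope (depth=0)
Step 4: declare b=(read d)=55 at depth 0
Step 5: enter scope (depth=1)
Step 6: exit scope (depth=0)
Step 7: declare c=(read d)=55 at depth 0
Step 8: declare b=(read d)=55 at depth 0
Visible at query point: b=55 c=55 d=55

Answer: 0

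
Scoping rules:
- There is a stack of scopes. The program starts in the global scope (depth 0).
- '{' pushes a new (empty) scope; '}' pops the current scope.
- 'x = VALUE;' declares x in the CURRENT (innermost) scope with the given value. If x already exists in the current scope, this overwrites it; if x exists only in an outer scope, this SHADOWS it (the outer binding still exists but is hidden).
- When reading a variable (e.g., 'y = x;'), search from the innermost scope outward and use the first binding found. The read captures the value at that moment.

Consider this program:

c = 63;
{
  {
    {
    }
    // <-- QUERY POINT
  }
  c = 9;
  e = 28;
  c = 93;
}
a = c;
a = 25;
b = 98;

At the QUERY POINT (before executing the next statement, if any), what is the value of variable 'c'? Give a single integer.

Answer: 63

Derivation:
Step 1: declare c=63 at depth 0
Step 2: enter scope (depth=1)
Step 3: enter scope (depth=2)
Step 4: enter scope (depth=3)
Step 5: exit scope (depth=2)
Visible at query point: c=63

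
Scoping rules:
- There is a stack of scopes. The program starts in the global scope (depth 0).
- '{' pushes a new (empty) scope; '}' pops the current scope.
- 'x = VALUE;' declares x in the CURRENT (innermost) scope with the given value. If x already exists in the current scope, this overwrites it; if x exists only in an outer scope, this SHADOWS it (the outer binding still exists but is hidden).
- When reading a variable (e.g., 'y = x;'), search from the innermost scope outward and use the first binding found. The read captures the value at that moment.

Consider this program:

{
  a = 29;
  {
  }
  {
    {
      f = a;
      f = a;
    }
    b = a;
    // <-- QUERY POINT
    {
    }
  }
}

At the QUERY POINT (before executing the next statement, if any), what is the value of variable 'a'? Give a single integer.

Step 1: enter scope (depth=1)
Step 2: declare a=29 at depth 1
Step 3: enter scope (depth=2)
Step 4: exit scope (depth=1)
Step 5: enter scope (depth=2)
Step 6: enter scope (depth=3)
Step 7: declare f=(read a)=29 at depth 3
Step 8: declare f=(read a)=29 at depth 3
Step 9: exit scope (depth=2)
Step 10: declare b=(read a)=29 at depth 2
Visible at query point: a=29 b=29

Answer: 29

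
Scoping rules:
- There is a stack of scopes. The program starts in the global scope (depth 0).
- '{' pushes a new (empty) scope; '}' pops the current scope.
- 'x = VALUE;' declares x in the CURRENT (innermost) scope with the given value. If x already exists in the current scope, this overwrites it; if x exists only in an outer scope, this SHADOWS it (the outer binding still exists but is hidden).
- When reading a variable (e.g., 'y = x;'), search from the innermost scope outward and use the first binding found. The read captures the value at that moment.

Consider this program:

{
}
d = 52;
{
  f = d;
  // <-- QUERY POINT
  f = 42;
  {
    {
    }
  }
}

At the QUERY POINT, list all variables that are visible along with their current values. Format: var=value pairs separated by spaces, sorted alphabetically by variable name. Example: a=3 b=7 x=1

Step 1: enter scope (depth=1)
Step 2: exit scope (depth=0)
Step 3: declare d=52 at depth 0
Step 4: enter scope (depth=1)
Step 5: declare f=(read d)=52 at depth 1
Visible at query point: d=52 f=52

Answer: d=52 f=52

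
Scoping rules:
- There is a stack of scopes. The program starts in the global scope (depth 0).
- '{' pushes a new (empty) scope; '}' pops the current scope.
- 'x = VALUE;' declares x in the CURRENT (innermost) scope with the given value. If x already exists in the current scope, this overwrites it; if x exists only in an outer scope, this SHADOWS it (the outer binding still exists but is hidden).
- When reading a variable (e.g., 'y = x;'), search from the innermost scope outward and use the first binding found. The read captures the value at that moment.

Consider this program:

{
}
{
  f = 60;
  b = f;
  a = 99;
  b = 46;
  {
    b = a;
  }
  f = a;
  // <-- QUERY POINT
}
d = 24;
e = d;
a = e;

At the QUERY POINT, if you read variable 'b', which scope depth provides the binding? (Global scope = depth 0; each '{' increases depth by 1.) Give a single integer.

Answer: 1

Derivation:
Step 1: enter scope (depth=1)
Step 2: exit scope (depth=0)
Step 3: enter scope (depth=1)
Step 4: declare f=60 at depth 1
Step 5: declare b=(read f)=60 at depth 1
Step 6: declare a=99 at depth 1
Step 7: declare b=46 at depth 1
Step 8: enter scope (depth=2)
Step 9: declare b=(read a)=99 at depth 2
Step 10: exit scope (depth=1)
Step 11: declare f=(read a)=99 at depth 1
Visible at query point: a=99 b=46 f=99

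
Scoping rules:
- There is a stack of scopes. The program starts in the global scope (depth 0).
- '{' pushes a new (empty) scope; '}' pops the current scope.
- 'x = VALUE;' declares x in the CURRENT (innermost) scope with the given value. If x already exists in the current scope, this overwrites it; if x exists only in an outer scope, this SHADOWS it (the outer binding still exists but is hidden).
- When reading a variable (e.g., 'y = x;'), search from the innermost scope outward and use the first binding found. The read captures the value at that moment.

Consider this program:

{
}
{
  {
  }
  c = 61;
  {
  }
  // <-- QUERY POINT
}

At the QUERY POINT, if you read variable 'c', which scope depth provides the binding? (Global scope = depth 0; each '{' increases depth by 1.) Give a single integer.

Answer: 1

Derivation:
Step 1: enter scope (depth=1)
Step 2: exit scope (depth=0)
Step 3: enter scope (depth=1)
Step 4: enter scope (depth=2)
Step 5: exit scope (depth=1)
Step 6: declare c=61 at depth 1
Step 7: enter scope (depth=2)
Step 8: exit scope (depth=1)
Visible at query point: c=61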